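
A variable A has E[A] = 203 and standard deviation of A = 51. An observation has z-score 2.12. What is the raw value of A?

A = E[A] + z·standard deviation of A = 203 + 2.12·51 = 311.12.

A = 311.12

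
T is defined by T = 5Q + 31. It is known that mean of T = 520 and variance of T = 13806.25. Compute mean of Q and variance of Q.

From T = 5Q + 31: mean of T = a·mean of Q + b, so mean of Q = (mean of T − b)/a = (520 − 31)/5 = 97.8.
variance of T = a²·variance of Q, so variance of Q = 13806.25/5² = 552.25.

mean of Q = 97.8, variance of Q = 552.25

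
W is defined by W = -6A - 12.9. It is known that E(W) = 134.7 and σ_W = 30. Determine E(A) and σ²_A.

E(A) = -24.6, σ²_A = 25

From W = -6A - 12.9: E(W) = a·E(A) + b, so E(A) = (E(W) − b)/a = (134.7 − (-12.9))/(-6) = -24.6.
σ²_W = 30² = 900.
σ²_W = a²·σ²_A, so σ²_A = 900/(-6)² = 25.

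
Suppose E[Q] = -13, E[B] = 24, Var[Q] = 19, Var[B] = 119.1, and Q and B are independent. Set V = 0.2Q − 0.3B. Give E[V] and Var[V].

E[V] = -9.8, Var[V] = 11.479

E[V] = 0.2·E[Q] + (-0.3)·E[B] = 0.2·(-13) + (-0.3)·24 = -9.8.
Var[V] = a²·Var[Q] + b²·Var[B] + 2ab·Cov(Q, B) with a = 0.2, b = -0.3.
Independence gives Cov(Q, B) = 0.
= 0.2²·19 + (-0.3)²·119.1 + 2·0.2·(-0.3)·0
= 0.76 + 10.719 + 0 = 11.479.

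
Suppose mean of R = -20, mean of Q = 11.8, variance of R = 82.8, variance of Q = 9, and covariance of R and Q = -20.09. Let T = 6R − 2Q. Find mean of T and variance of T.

mean of T = -143.6, variance of T = 3498.96

mean of T = 6·mean of R + (-2)·mean of Q = 6·(-20) + (-2)·11.8 = -143.6.
variance of T = a²·variance of R + b²·variance of Q + 2ab·covariance of R and Q with a = 6, b = -2.
= 6²·82.8 + (-2)²·9 + 2·6·(-2)·(-20.09)
= 2980.8 + 36 + 482.16 = 3498.96.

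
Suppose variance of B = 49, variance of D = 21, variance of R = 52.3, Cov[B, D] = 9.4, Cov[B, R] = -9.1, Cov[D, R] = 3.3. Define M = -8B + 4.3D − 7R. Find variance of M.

variance of M = a²·variance of B + b²·variance of D + c²·variance of R + 2ab·Cov[B, D] + 2ac·Cov[B, R] + 2bc·Cov[D, R], with a = -8, b = 4.3, c = -7.
= 3136 + 388.29 + 2562.7 + (-646.72) + (-1019.2) + (-198.66)
= 4222.41.

variance of M = 4222.41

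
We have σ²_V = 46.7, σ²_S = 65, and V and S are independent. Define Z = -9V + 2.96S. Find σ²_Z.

σ²_Z = a²·σ²_V + b²·σ²_S + 2ab·Cov(V, S) with a = -9, b = 2.96.
Independence gives Cov(V, S) = 0.
= (-9)²·46.7 + 2.96²·65 + 2·(-9)·2.96·0
= 3782.7 + 569.504 + 0 = 4352.204.

σ²_Z = 4352.204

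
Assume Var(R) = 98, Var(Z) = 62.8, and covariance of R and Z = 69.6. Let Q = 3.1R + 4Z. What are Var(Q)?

Var(Q) = 3672.66

Var(Q) = a²·Var(R) + b²·Var(Z) + 2ab·covariance of R and Z with a = 3.1, b = 4.
= 3.1²·98 + 4²·62.8 + 2·3.1·4·69.6
= 941.78 + 1004.8 + 1726.08 = 3672.66.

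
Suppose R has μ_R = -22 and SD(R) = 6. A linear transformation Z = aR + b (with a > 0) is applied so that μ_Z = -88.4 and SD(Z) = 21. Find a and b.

a = 3.5, b = -11.4

SD(Z) = a·SD(R) (a > 0), so a = 21/6 = 3.5.
μ_Z = a·μ_R + b, so b = -88.4 − 3.5·(-22) = -11.4.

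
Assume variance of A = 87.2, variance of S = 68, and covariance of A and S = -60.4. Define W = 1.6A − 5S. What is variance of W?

variance of W = 2889.632

variance of W = a²·variance of A + b²·variance of S + 2ab·covariance of A and S with a = 1.6, b = -5.
= 1.6²·87.2 + (-5)²·68 + 2·1.6·(-5)·(-60.4)
= 223.232 + 1700 + 966.4 = 2889.632.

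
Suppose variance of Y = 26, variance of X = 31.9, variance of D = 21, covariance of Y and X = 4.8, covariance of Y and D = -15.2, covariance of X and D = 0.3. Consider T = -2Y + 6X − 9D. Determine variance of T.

variance of T = a²·variance of Y + b²·variance of X + c²·variance of D + 2ab·covariance of Y and X + 2ac·covariance of Y and D + 2bc·covariance of X and D, with a = -2, b = 6, c = -9.
= 104 + 1148.4 + 1701 + (-115.2) + (-547.2) + (-32.4)
= 2258.6.

variance of T = 2258.6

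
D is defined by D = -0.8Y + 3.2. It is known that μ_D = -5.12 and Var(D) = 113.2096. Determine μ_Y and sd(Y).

μ_Y = 10.4, sd(Y) = 13.3

From D = -0.8Y + 3.2: μ_D = a·μ_Y + b, so μ_Y = (μ_D − b)/a = (-5.12 − 3.2)/(-0.8) = 10.4.
sd(D) = √113.2096 = 10.64.
sd(D) = |a|·sd(Y), so sd(Y) = 10.64/|-0.8| = 13.3.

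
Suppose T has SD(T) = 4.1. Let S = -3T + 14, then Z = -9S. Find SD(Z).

SD(S) = |-3|·4.1 = 12.3.
SD(Z) = |-9|·12.3 = 110.7.

SD(Z) = 110.7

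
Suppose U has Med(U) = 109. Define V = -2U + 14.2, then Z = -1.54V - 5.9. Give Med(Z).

Med(Z) = 307.952

Med(V) = (-2)·109 + 14.2 = -203.8.
Med(Z) = (-1.54)·(-203.8) + (-5.9) = 307.952.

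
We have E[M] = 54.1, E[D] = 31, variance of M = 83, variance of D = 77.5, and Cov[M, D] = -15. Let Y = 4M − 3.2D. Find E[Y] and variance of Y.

E[Y] = 117.2, variance of Y = 2505.6

E[Y] = 4·E[M] + (-3.2)·E[D] = 4·54.1 + (-3.2)·31 = 117.2.
variance of Y = a²·variance of M + b²·variance of D + 2ab·Cov[M, D] with a = 4, b = -3.2.
= 4²·83 + (-3.2)²·77.5 + 2·4·(-3.2)·(-15)
= 1328 + 793.6 + 384 = 2505.6.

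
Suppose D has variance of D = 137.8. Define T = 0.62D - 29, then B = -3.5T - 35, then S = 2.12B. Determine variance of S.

variance of S = 2916.355126048

variance of T = 0.62²·137.8 = 52.97032.
variance of B = (-3.5)²·52.97032 = 648.88642.
variance of S = 2.12²·648.88642 = 2916.355126048.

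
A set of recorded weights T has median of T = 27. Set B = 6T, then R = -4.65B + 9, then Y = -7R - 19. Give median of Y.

median of Y = 5191.1

median of B = 6·27 = 162.
median of R = (-4.65)·162 + 9 = -744.3.
median of Y = (-7)·(-744.3) + (-19) = 5191.1.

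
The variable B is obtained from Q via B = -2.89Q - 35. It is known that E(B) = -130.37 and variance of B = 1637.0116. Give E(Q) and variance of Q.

E(Q) = 33, variance of Q = 196

From B = -2.89Q - 35: E(B) = a·E(Q) + b, so E(Q) = (E(B) − b)/a = (-130.37 − (-35))/(-2.89) = 33.
variance of B = a²·variance of Q, so variance of Q = 1637.0116/(-2.89)² = 196.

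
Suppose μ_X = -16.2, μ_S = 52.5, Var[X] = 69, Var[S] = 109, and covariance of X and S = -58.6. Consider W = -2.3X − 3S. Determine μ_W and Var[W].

μ_W = (-2.3)·μ_X + (-3)·μ_S = (-2.3)·(-16.2) + (-3)·52.5 = -120.24.
Var[W] = a²·Var[X] + b²·Var[S] + 2ab·covariance of X and S with a = -2.3, b = -3.
= (-2.3)²·69 + (-3)²·109 + 2·(-2.3)·(-3)·(-58.6)
= 365.01 + 981 + (-808.68) = 537.33.

μ_W = -120.24, Var[W] = 537.33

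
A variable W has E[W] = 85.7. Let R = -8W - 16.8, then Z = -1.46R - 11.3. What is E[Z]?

E[Z] = 1014.204

E[R] = (-8)·85.7 + (-16.8) = -702.4.
E[Z] = (-1.46)·(-702.4) + (-11.3) = 1014.204.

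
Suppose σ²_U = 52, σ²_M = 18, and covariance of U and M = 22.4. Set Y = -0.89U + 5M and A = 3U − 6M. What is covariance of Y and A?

covariance of Y and A = -223.224

By bilinearity, covariance of Y and A = ac·σ²_U + bd·σ²_M + (ad+bc)·covariance of U and M, with a=-0.89, b=5, c=3, d=-6.
ac·σ²_U = (-0.89)·3·52 = -138.84
bd·σ²_M = 5·(-6)·18 = -540
(ad+bc)·covariance of U and M = (20.34)·22.4 = 455.616
covariance of Y and A = -138.84 + (-540) + 455.616 = -223.224.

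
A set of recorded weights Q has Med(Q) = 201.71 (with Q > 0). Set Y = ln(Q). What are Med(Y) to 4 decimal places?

ln(Q) is monotone on this domain, so Med(Y) = ln(201.71) ≈ 5.3068.

Med(Y) = 5.3068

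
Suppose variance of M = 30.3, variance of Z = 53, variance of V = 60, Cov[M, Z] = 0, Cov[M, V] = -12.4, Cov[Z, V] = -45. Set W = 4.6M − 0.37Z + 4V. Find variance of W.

variance of W = a²·variance of M + b²·variance of Z + c²·variance of V + 2ab·Cov[M, Z] + 2ac·Cov[M, V] + 2bc·Cov[Z, V], with a = 4.6, b = -0.37, c = 4.
= 641.148 + 7.2557 + 960 + 0 + (-456.32) + 133.2
= 1285.2837.

variance of W = 1285.2837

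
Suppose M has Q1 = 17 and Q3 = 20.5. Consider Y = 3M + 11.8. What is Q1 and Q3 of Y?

a = 3 > 0: Q1(Y) = a·Q1(M)+b = 62.8, Q3(Y) = a·Q3(M)+b = 73.3.

Q1(Y) = 62.8, Q3(Y) = 73.3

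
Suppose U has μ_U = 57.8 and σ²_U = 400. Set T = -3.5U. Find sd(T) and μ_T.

T = -3.5U is linear with a = -3.5, b = 0.
sd(U) = √400 = 20.
sd(T) = |a|·sd(U) = |-3.5|·20 = 70.
μ_T = a·μ_U + b = (-3.5)·57.8 = -202.3.

sd(T) = 70, μ_T = -202.3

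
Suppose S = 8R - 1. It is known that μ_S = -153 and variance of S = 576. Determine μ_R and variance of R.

From S = 8R - 1: μ_S = a·μ_R + b, so μ_R = (μ_S − b)/a = (-153 − (-1))/8 = -19.
variance of S = a²·variance of R, so variance of R = 576/8² = 9.

μ_R = -19, variance of R = 9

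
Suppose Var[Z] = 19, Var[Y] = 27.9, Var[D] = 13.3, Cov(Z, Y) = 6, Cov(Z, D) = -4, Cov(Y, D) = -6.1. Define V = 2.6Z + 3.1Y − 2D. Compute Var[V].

Var[V] = 663.719

Var[V] = a²·Var[Z] + b²·Var[Y] + c²·Var[D] + 2ab·Cov(Z, Y) + 2ac·Cov(Z, D) + 2bc·Cov(Y, D), with a = 2.6, b = 3.1, c = -2.
= 128.44 + 268.119 + 53.2 + 96.72 + 41.6 + 75.64
= 663.719.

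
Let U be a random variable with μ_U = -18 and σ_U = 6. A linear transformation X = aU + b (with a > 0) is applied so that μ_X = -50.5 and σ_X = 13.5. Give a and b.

a = 2.25, b = -10

σ_X = a·σ_U (a > 0), so a = 13.5/6 = 2.25.
μ_X = a·μ_U + b, so b = -50.5 − 2.25·(-18) = -10.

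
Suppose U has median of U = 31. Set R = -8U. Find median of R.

A linear map preserves order up to sign, so median of R = a·median of U + b = (-8)·31 = -248.

median of R = -248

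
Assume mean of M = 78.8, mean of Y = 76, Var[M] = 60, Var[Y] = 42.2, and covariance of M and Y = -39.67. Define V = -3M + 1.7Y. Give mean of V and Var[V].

mean of V = -107.2, Var[V] = 1066.592

mean of V = (-3)·mean of M + 1.7·mean of Y = (-3)·78.8 + 1.7·76 = -107.2.
Var[V] = a²·Var[M] + b²·Var[Y] + 2ab·covariance of M and Y with a = -3, b = 1.7.
= (-3)²·60 + 1.7²·42.2 + 2·(-3)·1.7·(-39.67)
= 540 + 121.958 + 404.634 = 1066.592.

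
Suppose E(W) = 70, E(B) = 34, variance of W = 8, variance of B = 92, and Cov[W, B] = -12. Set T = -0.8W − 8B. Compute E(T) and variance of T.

E(T) = -328, variance of T = 5739.52

E(T) = (-0.8)·E(W) + (-8)·E(B) = (-0.8)·70 + (-8)·34 = -328.
variance of T = a²·variance of W + b²·variance of B + 2ab·Cov[W, B] with a = -0.8, b = -8.
= (-0.8)²·8 + (-8)²·92 + 2·(-0.8)·(-8)·(-12)
= 5.12 + 5888 + (-153.6) = 5739.52.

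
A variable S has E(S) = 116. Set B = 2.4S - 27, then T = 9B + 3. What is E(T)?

E(T) = 2265.6

E(B) = 2.4·116 + (-27) = 251.4.
E(T) = 9·251.4 + 3 = 2265.6.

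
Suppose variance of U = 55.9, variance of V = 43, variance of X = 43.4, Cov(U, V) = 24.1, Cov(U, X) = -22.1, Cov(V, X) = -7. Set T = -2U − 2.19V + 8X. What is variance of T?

variance of T = 4371.0283

variance of T = a²·variance of U + b²·variance of V + c²·variance of X + 2ab·Cov(U, V) + 2ac·Cov(U, X) + 2bc·Cov(V, X), with a = -2, b = -2.19, c = 8.
= 223.6 + 206.2323 + 2777.6 + 211.116 + 707.2 + 245.28
= 4371.0283.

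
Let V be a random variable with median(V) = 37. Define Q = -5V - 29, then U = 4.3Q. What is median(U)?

median(U) = -920.2

median(Q) = (-5)·37 + (-29) = -214.
median(U) = 4.3·(-214) = -920.2.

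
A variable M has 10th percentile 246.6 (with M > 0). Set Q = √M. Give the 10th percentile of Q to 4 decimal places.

10th percentile of Q = 15.7035

√M is increasing, so P_{10}(Q) = g(P_{10}(M)) ≈ 15.7035.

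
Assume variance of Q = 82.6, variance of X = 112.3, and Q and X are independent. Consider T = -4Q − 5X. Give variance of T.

variance of T = 4129.1

variance of T = a²·variance of Q + b²·variance of X + 2ab·Cov(Q, X) with a = -4, b = -5.
Independence gives Cov(Q, X) = 0.
= (-4)²·82.6 + (-5)²·112.3 + 2·(-4)·(-5)·0
= 1321.6 + 2807.5 + 0 = 4129.1.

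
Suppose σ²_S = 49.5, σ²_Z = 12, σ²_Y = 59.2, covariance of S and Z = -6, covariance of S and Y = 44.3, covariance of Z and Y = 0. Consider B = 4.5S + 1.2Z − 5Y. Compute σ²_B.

σ²_B = 441.355

σ²_B = a²·σ²_S + b²·σ²_Z + c²·σ²_Y + 2ab·covariance of S and Z + 2ac·covariance of S and Y + 2bc·covariance of Z and Y, with a = 4.5, b = 1.2, c = -5.
= 1002.375 + 17.28 + 1480 + (-64.8) + (-1993.5) + 0
= 441.355.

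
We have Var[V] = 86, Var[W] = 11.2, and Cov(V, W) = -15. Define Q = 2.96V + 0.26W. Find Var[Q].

Var[Q] = a²·Var[V] + b²·Var[W] + 2ab·Cov(V, W) with a = 2.96, b = 0.26.
= 2.96²·86 + 0.26²·11.2 + 2·2.96·0.26·(-15)
= 753.4976 + 0.75712 + (-23.088) = 731.16672.

Var[Q] = 731.16672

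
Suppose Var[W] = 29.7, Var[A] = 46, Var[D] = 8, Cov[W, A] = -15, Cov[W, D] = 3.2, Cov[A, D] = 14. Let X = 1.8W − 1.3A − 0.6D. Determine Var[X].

Var[X] = a²·Var[W] + b²·Var[A] + c²·Var[D] + 2ab·Cov[W, A] + 2ac·Cov[W, D] + 2bc·Cov[A, D], with a = 1.8, b = -1.3, c = -0.6.
= 96.228 + 77.74 + 2.88 + 70.2 + (-6.912) + 21.84
= 261.976.

Var[X] = 261.976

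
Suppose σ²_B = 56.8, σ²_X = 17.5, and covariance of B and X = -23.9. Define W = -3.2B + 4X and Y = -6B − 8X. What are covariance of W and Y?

By bilinearity, covariance of W and Y = ac·σ²_B + bd·σ²_X + (ad+bc)·covariance of B and X, with a=-3.2, b=4, c=-6, d=-8.
ac·σ²_B = (-3.2)·(-6)·56.8 = 1090.56
bd·σ²_X = 4·(-8)·17.5 = -560
(ad+bc)·covariance of B and X = (1.6)·(-23.9) = -38.24
covariance of W and Y = 1090.56 + (-560) + (-38.24) = 492.32.

covariance of W and Y = 492.32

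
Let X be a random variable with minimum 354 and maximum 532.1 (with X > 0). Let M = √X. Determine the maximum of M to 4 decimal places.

max(M) = 23.0673

√X is increasing on this domain, so max(M) comes from max(X) = 532.1: max(M) = √(532.1) ≈ 23.0673.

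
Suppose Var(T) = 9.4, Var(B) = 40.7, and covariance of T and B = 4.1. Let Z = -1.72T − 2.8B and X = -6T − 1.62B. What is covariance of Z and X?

covariance of Z and X = 361.92744

By bilinearity, covariance of Z and X = ac·Var(T) + bd·Var(B) + (ad+bc)·covariance of T and B, with a=-1.72, b=-2.8, c=-6, d=-1.62.
ac·Var(T) = (-1.72)·(-6)·9.4 = 97.008
bd·Var(B) = (-2.8)·(-1.62)·40.7 = 184.6152
(ad+bc)·covariance of T and B = (19.5864)·4.1 = 80.30424
covariance of Z and X = 97.008 + 184.6152 + 80.30424 = 361.92744.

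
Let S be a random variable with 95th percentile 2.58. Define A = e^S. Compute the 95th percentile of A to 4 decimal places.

95th percentile of A = 13.1971

e^S is increasing, so P_{95}(A) = g(P_{95}(S)) ≈ 13.1971.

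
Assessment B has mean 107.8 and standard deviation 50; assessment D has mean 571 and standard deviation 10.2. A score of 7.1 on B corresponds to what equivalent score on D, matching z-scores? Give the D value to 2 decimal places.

z = (7.1 − 107.8)/50 = -2.014.
D = 571 + z·10.2 = 571 + (7.1 − 107.8)·10.2/50 ≈ 550.46.

D = 550.46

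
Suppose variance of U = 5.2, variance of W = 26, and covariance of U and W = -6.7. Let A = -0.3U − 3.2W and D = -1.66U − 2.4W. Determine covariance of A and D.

covariance of A and D = 161.8552

By bilinearity, covariance of A and D = ac·variance of U + bd·variance of W + (ad+bc)·covariance of U and W, with a=-0.3, b=-3.2, c=-1.66, d=-2.4.
ac·variance of U = (-0.3)·(-1.66)·5.2 = 2.5896
bd·variance of W = (-3.2)·(-2.4)·26 = 199.68
(ad+bc)·covariance of U and W = (6.032)·(-6.7) = -40.4144
covariance of A and D = 2.5896 + 199.68 + (-40.4144) = 161.8552.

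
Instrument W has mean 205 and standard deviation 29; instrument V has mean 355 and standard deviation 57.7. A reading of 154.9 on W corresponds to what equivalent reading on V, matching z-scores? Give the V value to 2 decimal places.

V = 255.32

z = (154.9 − 205)/29 ≈ -1.7276.
V = 355 + z·57.7 = 355 + (154.9 − 205)·57.7/29 ≈ 255.32.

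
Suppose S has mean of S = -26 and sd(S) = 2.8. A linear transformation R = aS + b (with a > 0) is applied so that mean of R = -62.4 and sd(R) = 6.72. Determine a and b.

sd(R) = a·sd(S) (a > 0), so a = 6.72/2.8 = 2.4.
mean of R = a·mean of S + b, so b = -62.4 − 2.4·(-26) = 0.

a = 2.4, b = 0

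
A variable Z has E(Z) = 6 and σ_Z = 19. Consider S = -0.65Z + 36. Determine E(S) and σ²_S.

E(S) = 32.1, σ²_S = 152.5225

S = -0.65Z + 36 is linear with a = -0.65, b = 36.
E(S) = a·E(Z) + b = (-0.65)·6 + 36 = 32.1.
σ²_Z = 19² = 361.
σ²_S = a²·σ²_Z = (-0.65)²·361 = 152.5225 (the additive constant 36 does not affect variance).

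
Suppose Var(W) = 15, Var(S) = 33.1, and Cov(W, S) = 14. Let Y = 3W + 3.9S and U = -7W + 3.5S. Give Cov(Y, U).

Cov(Y, U) = -98.385

By bilinearity, Cov(Y, U) = ac·Var(W) + bd·Var(S) + (ad+bc)·Cov(W, S), with a=3, b=3.9, c=-7, d=3.5.
ac·Var(W) = 3·(-7)·15 = -315
bd·Var(S) = 3.9·3.5·33.1 = 451.815
(ad+bc)·Cov(W, S) = (-16.8)·14 = -235.2
Cov(Y, U) = -315 + 451.815 + (-235.2) = -98.385.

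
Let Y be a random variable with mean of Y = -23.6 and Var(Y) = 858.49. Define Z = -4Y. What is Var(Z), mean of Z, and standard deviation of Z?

Var(Z) = 13735.84, mean of Z = 94.4, standard deviation of Z = 117.2

Z = -4Y is linear with a = -4, b = 0.
Var(Z) = a²·Var(Y) = (-4)²·858.49 = 13735.84.
mean of Z = a·mean of Y + b = (-4)·(-23.6) = 94.4.
standard deviation of Y = √858.49 = 29.3.
standard deviation of Z = |a|·standard deviation of Y = |-4|·29.3 = 117.2.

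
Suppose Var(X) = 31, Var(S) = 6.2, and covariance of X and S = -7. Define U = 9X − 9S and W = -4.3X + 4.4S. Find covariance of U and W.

By bilinearity, covariance of U and W = ac·Var(X) + bd·Var(S) + (ad+bc)·covariance of X and S, with a=9, b=-9, c=-4.3, d=4.4.
ac·Var(X) = 9·(-4.3)·31 = -1199.7
bd·Var(S) = (-9)·4.4·6.2 = -245.52
(ad+bc)·covariance of X and S = (78.3)·(-7) = -548.1
covariance of U and W = -1199.7 + (-245.52) + (-548.1) = -1993.32.

covariance of U and W = -1993.32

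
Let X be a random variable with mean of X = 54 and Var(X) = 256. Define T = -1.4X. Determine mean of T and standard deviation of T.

T = -1.4X is linear with a = -1.4, b = 0.
mean of T = a·mean of X + b = (-1.4)·54 = -75.6.
standard deviation of X = √256 = 16.
standard deviation of T = |a|·standard deviation of X = |-1.4|·16 = 22.4.

mean of T = -75.6, standard deviation of T = 22.4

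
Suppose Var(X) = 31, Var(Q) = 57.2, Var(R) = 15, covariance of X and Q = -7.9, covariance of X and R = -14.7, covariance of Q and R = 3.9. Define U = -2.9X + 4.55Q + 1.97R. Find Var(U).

Var(U) = a²·Var(X) + b²·Var(Q) + c²·Var(R) + 2ab·covariance of X and Q + 2ac·covariance of X and R + 2bc·covariance of Q and R, with a = -2.9, b = 4.55, c = 1.97.
= 260.71 + 1184.183 + 58.2135 + 208.481 + 167.9622 + 69.9153
= 1949.465.

Var(U) = 1949.465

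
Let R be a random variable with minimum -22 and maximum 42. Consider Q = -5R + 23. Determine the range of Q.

Range(Q) = 320

Range of R = 42 − (-22) = 64.
Range(Q) = |a|·Range(R) = |-5|·64 = 320.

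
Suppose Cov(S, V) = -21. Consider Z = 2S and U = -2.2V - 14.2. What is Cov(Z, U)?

Cov(Z, U) = a·c·Cov(S, V) = 2·(-2.2)·(-21) = 92.4. Additive constants drop out.

Cov(Z, U) = 92.4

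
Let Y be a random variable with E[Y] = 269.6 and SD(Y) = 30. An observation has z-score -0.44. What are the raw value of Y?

Y = 256.4

Y = E[Y] + z·SD(Y) = 269.6 + (-0.44)·30 = 256.4.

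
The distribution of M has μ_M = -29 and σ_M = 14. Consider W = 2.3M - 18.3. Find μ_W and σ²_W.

W = 2.3M - 18.3 is linear with a = 2.3, b = -18.3.
μ_W = a·μ_M + b = 2.3·(-29) + (-18.3) = -85.
σ²_M = 14² = 196.
σ²_W = a²·σ²_M = 2.3²·196 = 1036.84 (the additive constant -18.3 does not affect variance).

μ_W = -85, σ²_W = 1036.84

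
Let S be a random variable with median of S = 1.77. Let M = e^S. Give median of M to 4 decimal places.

median of M = 5.8709

e^S is monotone on this domain, so median of M = exp(1.77) ≈ 5.8709.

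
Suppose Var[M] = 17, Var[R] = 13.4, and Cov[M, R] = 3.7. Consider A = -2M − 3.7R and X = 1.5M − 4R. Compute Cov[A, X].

By bilinearity, Cov[A, X] = ac·Var[M] + bd·Var[R] + (ad+bc)·Cov[M, R], with a=-2, b=-3.7, c=1.5, d=-4.
ac·Var[M] = (-2)·1.5·17 = -51
bd·Var[R] = (-3.7)·(-4)·13.4 = 198.32
(ad+bc)·Cov[M, R] = (2.45)·3.7 = 9.065
Cov[A, X] = -51 + 198.32 + 9.065 = 156.385.

Cov[A, X] = 156.385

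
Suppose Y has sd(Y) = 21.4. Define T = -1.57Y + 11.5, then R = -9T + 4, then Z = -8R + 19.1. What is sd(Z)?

sd(Z) = 2419.056

sd(T) = |-1.57|·21.4 = 33.598.
sd(R) = |-9|·33.598 = 302.382.
sd(Z) = |-8|·302.382 = 2419.056.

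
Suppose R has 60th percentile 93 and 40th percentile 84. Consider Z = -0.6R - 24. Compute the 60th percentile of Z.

60th percentile of Z = -74.4

Since a = -0.6 < 0 the transformation is decreasing, reversing order: the 60th percentile of Z corresponds to the 40th percentile of R.
So P_{60}(Z) = a·P_{40}(R) + b = (-0.6)·84 + (-24) = -74.4.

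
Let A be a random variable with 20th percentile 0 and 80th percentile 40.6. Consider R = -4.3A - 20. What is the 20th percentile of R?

20th percentile of R = -194.58

Since a = -4.3 < 0 the transformation is decreasing, reversing order: the 20th percentile of R corresponds to the 80th percentile of A.
So P_{20}(R) = a·P_{80}(A) + b = (-4.3)·40.6 + (-20) = -194.58.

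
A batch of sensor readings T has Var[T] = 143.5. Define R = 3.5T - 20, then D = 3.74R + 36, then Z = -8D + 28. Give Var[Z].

Var[Z] = 1573660.9504

Var[R] = 3.5²·143.5 = 1757.875.
Var[D] = 3.74²·1757.875 = 24588.45235.
Var[Z] = (-8)²·24588.45235 = 1573660.9504.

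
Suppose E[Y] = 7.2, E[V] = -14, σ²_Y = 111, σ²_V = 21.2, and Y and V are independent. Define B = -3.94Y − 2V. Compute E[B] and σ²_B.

E[B] = (-3.94)·E[Y] + (-2)·E[V] = (-3.94)·7.2 + (-2)·(-14) = -0.368.
σ²_B = a²·σ²_Y + b²·σ²_V + 2ab·covariance of Y and V with a = -3.94, b = -2.
Independence gives covariance of Y and V = 0.
= (-3.94)²·111 + (-2)²·21.2 + 2·(-3.94)·(-2)·0
= 1723.1196 + 84.8 + 0 = 1807.9196.

E[B] = -0.368, σ²_B = 1807.9196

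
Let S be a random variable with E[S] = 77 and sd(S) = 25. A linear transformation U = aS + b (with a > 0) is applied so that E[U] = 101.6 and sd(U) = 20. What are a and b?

sd(U) = a·sd(S) (a > 0), so a = 20/25 = 0.8.
E[U] = a·E[S] + b, so b = 101.6 − 0.8·77 = 40.

a = 0.8, b = 40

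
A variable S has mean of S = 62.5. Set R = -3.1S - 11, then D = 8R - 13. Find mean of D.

mean of D = -1651

mean of R = (-3.1)·62.5 + (-11) = -204.75.
mean of D = 8·(-204.75) + (-13) = -1651.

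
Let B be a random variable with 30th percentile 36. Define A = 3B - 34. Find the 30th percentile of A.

30th percentile of A = 74

Since a = 3 > 0 the transformation is increasing, so the 30th percentile of A = a·(P_{30} of B) + b = 3·36 + (-34) = 74.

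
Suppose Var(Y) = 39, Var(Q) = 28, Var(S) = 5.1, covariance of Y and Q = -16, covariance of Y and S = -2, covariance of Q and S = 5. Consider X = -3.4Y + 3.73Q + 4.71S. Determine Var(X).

Var(X) = a²·Var(Y) + b²·Var(Q) + c²·Var(S) + 2ab·covariance of Y and Q + 2ac·covariance of Y and S + 2bc·covariance of Q and S, with a = -3.4, b = 3.73, c = 4.71.
= 450.84 + 389.5612 + 113.13891 + 405.824 + 64.056 + 175.683
= 1599.10311.

Var(X) = 1599.10311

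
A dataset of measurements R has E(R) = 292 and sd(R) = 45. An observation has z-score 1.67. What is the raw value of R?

R = E(R) + z·sd(R) = 292 + 1.67·45 = 367.15.

R = 367.15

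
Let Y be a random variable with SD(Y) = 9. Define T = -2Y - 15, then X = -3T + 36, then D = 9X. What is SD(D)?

SD(D) = 486

SD(T) = |-2|·9 = 18.
SD(X) = |-3|·18 = 54.
SD(D) = |9|·54 = 486.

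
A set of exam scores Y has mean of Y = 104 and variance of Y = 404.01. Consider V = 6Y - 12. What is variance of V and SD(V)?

variance of V = 14544.36, SD(V) = 120.6

V = 6Y - 12 is linear with a = 6, b = -12.
variance of V = a²·variance of Y = 6²·404.01 = 14544.36 (the additive constant -12 does not affect variance).
SD(Y) = √404.01 = 20.1.
SD(V) = |a|·SD(Y) = |6|·20.1 = 120.6.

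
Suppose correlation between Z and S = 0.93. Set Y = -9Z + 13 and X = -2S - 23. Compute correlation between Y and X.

Linear rescalings preserve correlation up to sign; here the slopes -9 and -2 have the same sign, so correlation between Y and X = correlation between Z and S = 0.93.

correlation between Y and X = 0.93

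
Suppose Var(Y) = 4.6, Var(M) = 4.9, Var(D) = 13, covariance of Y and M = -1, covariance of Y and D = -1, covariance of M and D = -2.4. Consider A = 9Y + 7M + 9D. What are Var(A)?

Var(A) = 1075.3

Var(A) = a²·Var(Y) + b²·Var(M) + c²·Var(D) + 2ab·covariance of Y and M + 2ac·covariance of Y and D + 2bc·covariance of M and D, with a = 9, b = 7, c = 9.
= 372.6 + 240.1 + 1053 + (-126) + (-162) + (-302.4)
= 1075.3.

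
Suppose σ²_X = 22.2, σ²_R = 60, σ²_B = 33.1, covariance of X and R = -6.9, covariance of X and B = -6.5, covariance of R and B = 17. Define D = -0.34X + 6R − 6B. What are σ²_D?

σ²_D = a²·σ²_X + b²·σ²_R + c²·σ²_B + 2ab·covariance of X and R + 2ac·covariance of X and B + 2bc·covariance of R and B, with a = -0.34, b = 6, c = -6.
= 2.56632 + 2160 + 1191.6 + 28.152 + (-26.52) + (-1224)
= 2131.79832.

σ²_D = 2131.79832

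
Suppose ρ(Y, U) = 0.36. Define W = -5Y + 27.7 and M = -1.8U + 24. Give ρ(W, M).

ρ(W, M) = 0.36

Linear rescalings preserve correlation up to sign; here the slopes -5 and -1.8 have the same sign, so ρ(W, M) = ρ(Y, U) = 0.36.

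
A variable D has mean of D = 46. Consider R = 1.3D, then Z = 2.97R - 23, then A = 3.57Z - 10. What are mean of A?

mean of R = 1.3·46 = 59.8.
mean of Z = 2.97·59.8 + (-23) = 154.606.
mean of A = 3.57·154.606 + (-10) = 541.94342.

mean of A = 541.94342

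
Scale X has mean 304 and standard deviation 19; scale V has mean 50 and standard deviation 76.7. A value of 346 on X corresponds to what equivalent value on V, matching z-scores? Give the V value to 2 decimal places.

V = 219.55

z = (346 − 304)/19 ≈ 2.2105.
V = 50 + z·76.7 = 50 + (346 − 304)·76.7/19 ≈ 219.55.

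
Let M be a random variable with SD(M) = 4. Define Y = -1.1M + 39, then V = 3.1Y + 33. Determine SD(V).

SD(V) = 13.64

SD(Y) = |-1.1|·4 = 4.4.
SD(V) = |3.1|·4.4 = 13.64.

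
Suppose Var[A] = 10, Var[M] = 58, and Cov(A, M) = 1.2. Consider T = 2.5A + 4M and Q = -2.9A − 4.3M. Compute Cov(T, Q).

By bilinearity, Cov(T, Q) = ac·Var[A] + bd·Var[M] + (ad+bc)·Cov(A, M), with a=2.5, b=4, c=-2.9, d=-4.3.
ac·Var[A] = 2.5·(-2.9)·10 = -72.5
bd·Var[M] = 4·(-4.3)·58 = -997.6
(ad+bc)·Cov(A, M) = (-22.35)·1.2 = -26.82
Cov(T, Q) = -72.5 + (-997.6) + (-26.82) = -1096.92.

Cov(T, Q) = -1096.92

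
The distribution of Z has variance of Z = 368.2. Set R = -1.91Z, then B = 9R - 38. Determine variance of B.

variance of B = 108801.66402

variance of R = (-1.91)²·368.2 = 1343.23042.
variance of B = 9²·1343.23042 = 108801.66402.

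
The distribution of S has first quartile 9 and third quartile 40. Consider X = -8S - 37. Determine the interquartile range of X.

IQR of S = Q3 − Q1 = 40 − 9 = 31.
Under X = aS + b, IQR(X) = |a|·IQR(S) = |-8|·31 = 248 (shifts cancel; spread scales by |a|).

IQR(X) = 248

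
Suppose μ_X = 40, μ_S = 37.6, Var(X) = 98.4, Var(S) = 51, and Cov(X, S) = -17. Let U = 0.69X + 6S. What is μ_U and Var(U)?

μ_U = 0.69·μ_X + 6·μ_S = 0.69·40 + 6·37.6 = 253.2.
Var(U) = a²·Var(X) + b²·Var(S) + 2ab·Cov(X, S) with a = 0.69, b = 6.
= 0.69²·98.4 + 6²·51 + 2·0.69·6·(-17)
= 46.84824 + 1836 + (-140.76) = 1742.08824.

μ_U = 253.2, Var(U) = 1742.08824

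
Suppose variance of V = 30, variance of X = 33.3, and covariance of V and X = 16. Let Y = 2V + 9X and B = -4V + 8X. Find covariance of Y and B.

By bilinearity, covariance of Y and B = ac·variance of V + bd·variance of X + (ad+bc)·covariance of V and X, with a=2, b=9, c=-4, d=8.
ac·variance of V = 2·(-4)·30 = -240
bd·variance of X = 9·8·33.3 = 2397.6
(ad+bc)·covariance of V and X = (-20)·16 = -320
covariance of Y and B = -240 + 2397.6 + (-320) = 1837.6.

covariance of Y and B = 1837.6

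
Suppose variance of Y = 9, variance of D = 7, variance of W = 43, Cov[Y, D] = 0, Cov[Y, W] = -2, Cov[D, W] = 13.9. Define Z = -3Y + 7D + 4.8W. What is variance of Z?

variance of Z = a²·variance of Y + b²·variance of D + c²·variance of W + 2ab·Cov[Y, D] + 2ac·Cov[Y, W] + 2bc·Cov[D, W], with a = -3, b = 7, c = 4.8.
= 81 + 343 + 990.72 + 0 + 57.6 + 934.08
= 2406.4.

variance of Z = 2406.4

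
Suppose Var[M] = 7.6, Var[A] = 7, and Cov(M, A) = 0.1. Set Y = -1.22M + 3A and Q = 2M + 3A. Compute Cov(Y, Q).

Cov(Y, Q) = 44.69

By bilinearity, Cov(Y, Q) = ac·Var[M] + bd·Var[A] + (ad+bc)·Cov(M, A), with a=-1.22, b=3, c=2, d=3.
ac·Var[M] = (-1.22)·2·7.6 = -18.544
bd·Var[A] = 3·3·7 = 63
(ad+bc)·Cov(M, A) = (2.34)·0.1 = 0.234
Cov(Y, Q) = -18.544 + 63 + 0.234 = 44.69.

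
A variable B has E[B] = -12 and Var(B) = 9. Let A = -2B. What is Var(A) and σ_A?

Var(A) = 36, σ_A = 6

A = -2B is linear with a = -2, b = 0.
Var(A) = a²·Var(B) = (-2)²·9 = 36.
σ_B = √9 = 3.
σ_A = |a|·σ_B = |-2|·3 = 6.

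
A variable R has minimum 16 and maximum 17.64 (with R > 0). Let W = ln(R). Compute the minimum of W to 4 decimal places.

min(W) = 2.7726

ln(R) is increasing on this domain, so min(W) comes from min(R) = 16: min(W) = ln(16) ≈ 2.7726.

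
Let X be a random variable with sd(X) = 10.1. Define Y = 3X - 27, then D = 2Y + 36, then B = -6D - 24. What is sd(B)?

sd(Y) = |3|·10.1 = 30.3.
sd(D) = |2|·30.3 = 60.6.
sd(B) = |-6|·60.6 = 363.6.

sd(B) = 363.6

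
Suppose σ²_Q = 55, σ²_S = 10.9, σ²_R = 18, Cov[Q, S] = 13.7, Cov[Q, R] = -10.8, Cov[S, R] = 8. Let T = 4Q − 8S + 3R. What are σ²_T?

σ²_T = 219.6

σ²_T = a²·σ²_Q + b²·σ²_S + c²·σ²_R + 2ab·Cov[Q, S] + 2ac·Cov[Q, R] + 2bc·Cov[S, R], with a = 4, b = -8, c = 3.
= 880 + 697.6 + 162 + (-876.8) + (-259.2) + (-384)
= 219.6.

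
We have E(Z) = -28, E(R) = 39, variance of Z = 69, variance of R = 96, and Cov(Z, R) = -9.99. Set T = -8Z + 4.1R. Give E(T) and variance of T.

E(T) = 383.9, variance of T = 6685.104

E(T) = (-8)·E(Z) + 4.1·E(R) = (-8)·(-28) + 4.1·39 = 383.9.
variance of T = a²·variance of Z + b²·variance of R + 2ab·Cov(Z, R) with a = -8, b = 4.1.
= (-8)²·69 + 4.1²·96 + 2·(-8)·4.1·(-9.99)
= 4416 + 1613.76 + 655.344 = 6685.104.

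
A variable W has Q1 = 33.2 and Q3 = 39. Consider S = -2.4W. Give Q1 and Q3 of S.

a = -2.4 < 0 reverses order: Q1(S) comes from Q3(W), Q3(S) from Q1(W).
Q1(S) = (-2.4)·39 = -93.6; Q3(S) = (-2.4)·33.2 = -79.68.

Q1(S) = -93.6, Q3(S) = -79.68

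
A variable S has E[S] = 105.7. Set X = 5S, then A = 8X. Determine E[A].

E[A] = 4228

E[X] = 5·105.7 = 528.5.
E[A] = 8·528.5 = 4228.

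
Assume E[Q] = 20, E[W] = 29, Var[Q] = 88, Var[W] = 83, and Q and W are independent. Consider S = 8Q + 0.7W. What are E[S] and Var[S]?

E[S] = 180.3, Var[S] = 5672.67

E[S] = 8·E[Q] + 0.7·E[W] = 8·20 + 0.7·29 = 180.3.
Var[S] = a²·Var[Q] + b²·Var[W] + 2ab·covariance of Q and W with a = 8, b = 0.7.
Independence gives covariance of Q and W = 0.
= 8²·88 + 0.7²·83 + 2·8·0.7·0
= 5632 + 40.67 + 0 = 5672.67.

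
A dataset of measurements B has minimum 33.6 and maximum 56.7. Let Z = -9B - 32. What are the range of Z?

Range(Z) = 207.9

Range of B = 56.7 − 33.6 = 23.1.
Range(Z) = |a|·Range(B) = |-9|·23.1 = 207.9.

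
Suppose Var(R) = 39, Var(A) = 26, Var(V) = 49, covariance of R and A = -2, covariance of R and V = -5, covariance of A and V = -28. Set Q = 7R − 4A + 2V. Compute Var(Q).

Var(Q) = 2943

Var(Q) = a²·Var(R) + b²·Var(A) + c²·Var(V) + 2ab·covariance of R and A + 2ac·covariance of R and V + 2bc·covariance of A and V, with a = 7, b = -4, c = 2.
= 1911 + 416 + 196 + 112 + (-140) + 448
= 2943.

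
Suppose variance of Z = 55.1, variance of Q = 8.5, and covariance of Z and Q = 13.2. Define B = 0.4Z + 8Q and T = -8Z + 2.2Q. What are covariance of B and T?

covariance of B and T = -859.904

By bilinearity, covariance of B and T = ac·variance of Z + bd·variance of Q + (ad+bc)·covariance of Z and Q, with a=0.4, b=8, c=-8, d=2.2.
ac·variance of Z = 0.4·(-8)·55.1 = -176.32
bd·variance of Q = 8·2.2·8.5 = 149.6
(ad+bc)·covariance of Z and Q = (-63.12)·13.2 = -833.184
covariance of B and T = -176.32 + 149.6 + (-833.184) = -859.904.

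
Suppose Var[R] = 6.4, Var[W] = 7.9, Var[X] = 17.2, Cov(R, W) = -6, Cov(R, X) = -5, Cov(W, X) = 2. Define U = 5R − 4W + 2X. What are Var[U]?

Var[U] = a²·Var[R] + b²·Var[W] + c²·Var[X] + 2ab·Cov(R, W) + 2ac·Cov(R, X) + 2bc·Cov(W, X), with a = 5, b = -4, c = 2.
= 160 + 126.4 + 68.8 + 240 + (-100) + (-32)
= 463.2.

Var[U] = 463.2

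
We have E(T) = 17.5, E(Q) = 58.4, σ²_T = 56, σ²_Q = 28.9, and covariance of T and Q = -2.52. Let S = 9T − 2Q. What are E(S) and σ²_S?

E(S) = 40.7, σ²_S = 4742.32

E(S) = 9·E(T) + (-2)·E(Q) = 9·17.5 + (-2)·58.4 = 40.7.
σ²_S = a²·σ²_T + b²·σ²_Q + 2ab·covariance of T and Q with a = 9, b = -2.
= 9²·56 + (-2)²·28.9 + 2·9·(-2)·(-2.52)
= 4536 + 115.6 + 90.72 = 4742.32.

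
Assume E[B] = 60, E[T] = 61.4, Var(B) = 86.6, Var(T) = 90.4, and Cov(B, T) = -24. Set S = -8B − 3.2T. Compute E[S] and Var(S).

E[S] = -676.48, Var(S) = 5239.296

E[S] = (-8)·E[B] + (-3.2)·E[T] = (-8)·60 + (-3.2)·61.4 = -676.48.
Var(S) = a²·Var(B) + b²·Var(T) + 2ab·Cov(B, T) with a = -8, b = -3.2.
= (-8)²·86.6 + (-3.2)²·90.4 + 2·(-8)·(-3.2)·(-24)
= 5542.4 + 925.696 + (-1228.8) = 5239.296.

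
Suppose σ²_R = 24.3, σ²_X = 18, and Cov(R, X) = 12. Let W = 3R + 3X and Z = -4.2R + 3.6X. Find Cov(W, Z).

Cov(W, Z) = -133.38

By bilinearity, Cov(W, Z) = ac·σ²_R + bd·σ²_X + (ad+bc)·Cov(R, X), with a=3, b=3, c=-4.2, d=3.6.
ac·σ²_R = 3·(-4.2)·24.3 = -306.18
bd·σ²_X = 3·3.6·18 = 194.4
(ad+bc)·Cov(R, X) = (-1.8)·12 = -21.6
Cov(W, Z) = -306.18 + 194.4 + (-21.6) = -133.38.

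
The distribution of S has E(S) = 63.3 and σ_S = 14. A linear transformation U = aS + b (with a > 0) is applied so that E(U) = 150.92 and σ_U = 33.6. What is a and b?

a = 2.4, b = -1

σ_U = a·σ_S (a > 0), so a = 33.6/14 = 2.4.
E(U) = a·E(S) + b, so b = 150.92 − 2.4·63.3 = -1.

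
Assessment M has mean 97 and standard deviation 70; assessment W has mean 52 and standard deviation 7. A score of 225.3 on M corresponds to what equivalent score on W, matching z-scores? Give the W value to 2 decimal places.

W = 64.83

z = (225.3 − 97)/70 ≈ 1.8329.
W = 52 + z·7 = 52 + (225.3 − 97)·7/70 = 64.83.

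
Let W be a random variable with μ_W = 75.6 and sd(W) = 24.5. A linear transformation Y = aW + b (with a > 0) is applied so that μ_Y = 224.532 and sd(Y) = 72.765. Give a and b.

sd(Y) = a·sd(W) (a > 0), so a = 72.765/24.5 = 2.97.
μ_Y = a·μ_W + b, so b = 224.532 − 2.97·75.6 = 0.

a = 2.97, b = 0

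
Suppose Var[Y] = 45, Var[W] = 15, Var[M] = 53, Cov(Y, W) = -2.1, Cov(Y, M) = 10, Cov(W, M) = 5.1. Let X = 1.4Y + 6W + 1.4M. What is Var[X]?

Var[X] = a²·Var[Y] + b²·Var[W] + c²·Var[M] + 2ab·Cov(Y, W) + 2ac·Cov(Y, M) + 2bc·Cov(W, M), with a = 1.4, b = 6, c = 1.4.
= 88.2 + 540 + 103.88 + (-35.28) + 39.2 + 85.68
= 821.68.

Var[X] = 821.68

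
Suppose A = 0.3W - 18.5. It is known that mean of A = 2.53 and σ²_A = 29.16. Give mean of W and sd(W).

From A = 0.3W - 18.5: mean of A = a·mean of W + b, so mean of W = (mean of A − b)/a = (2.53 − (-18.5))/0.3 = 70.1.
sd(A) = √29.16 = 5.4.
sd(A) = |a|·sd(W), so sd(W) = 5.4/|0.3| = 18.

mean of W = 70.1, sd(W) = 18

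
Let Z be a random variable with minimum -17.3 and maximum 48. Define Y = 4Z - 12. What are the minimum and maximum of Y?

a = 4 > 0, so min(Y) = a·min(Z)+b = 4·(-17.3) + (-12) = -81.2 and max(Y) = 4·48 + (-12) = 180.

min(Y) = -81.2, max(Y) = 180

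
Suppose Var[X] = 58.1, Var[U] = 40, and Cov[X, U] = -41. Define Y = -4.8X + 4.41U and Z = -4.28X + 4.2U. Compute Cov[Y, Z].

By bilinearity, Cov[Y, Z] = ac·Var[X] + bd·Var[U] + (ad+bc)·Cov[X, U], with a=-4.8, b=4.41, c=-4.28, d=4.2.
ac·Var[X] = (-4.8)·(-4.28)·58.1 = 1193.6064
bd·Var[U] = 4.41·4.2·40 = 740.88
(ad+bc)·Cov[X, U] = (-39.0348)·(-41) = 1600.4268
Cov[Y, Z] = 1193.6064 + 740.88 + 1600.4268 = 3534.9132.

Cov[Y, Z] = 3534.9132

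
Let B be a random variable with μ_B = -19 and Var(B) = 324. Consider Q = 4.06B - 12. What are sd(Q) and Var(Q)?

Q = 4.06B - 12 is linear with a = 4.06, b = -12.
sd(B) = √324 = 18.
sd(Q) = |a|·sd(B) = |4.06|·18 = 73.08.
Var(Q) = a²·Var(B) = 4.06²·324 = 5340.6864 (the additive constant -12 does not affect variance).

sd(Q) = 73.08, Var(Q) = 5340.6864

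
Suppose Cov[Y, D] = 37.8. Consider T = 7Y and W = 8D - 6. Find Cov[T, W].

Cov[T, W] = 2116.8

Cov[T, W] = a·c·Cov[Y, D] = 7·8·37.8 = 2116.8. Additive constants drop out.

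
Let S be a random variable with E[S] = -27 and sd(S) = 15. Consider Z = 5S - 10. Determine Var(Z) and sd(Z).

Var(Z) = 5625, sd(Z) = 75

Z = 5S - 10 is linear with a = 5, b = -10.
Var(S) = 15² = 225.
Var(Z) = a²·Var(S) = 5²·225 = 5625 (the additive constant -10 does not affect variance).
sd(Z) = |a|·sd(S) = |5|·15 = 75.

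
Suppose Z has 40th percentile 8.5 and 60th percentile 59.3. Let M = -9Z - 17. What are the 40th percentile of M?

40th percentile of M = -550.7

Since a = -9 < 0 the transformation is decreasing, reversing order: the 40th percentile of M corresponds to the 60th percentile of Z.
So P_{40}(M) = a·P_{60}(Z) + b = (-9)·59.3 + (-17) = -550.7.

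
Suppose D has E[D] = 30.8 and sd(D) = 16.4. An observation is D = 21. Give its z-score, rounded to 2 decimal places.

z = (D − E[D]) / sd(D) = (21 − 30.8) / 16.4 ≈ -0.60.

z = -0.60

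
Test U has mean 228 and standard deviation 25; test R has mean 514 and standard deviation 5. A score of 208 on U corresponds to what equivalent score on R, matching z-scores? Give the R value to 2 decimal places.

z = (208 − 228)/25 = -0.8.
R = 514 + z·5 = 514 + (208 − 228)·5/25 = 510.00.

R = 510.00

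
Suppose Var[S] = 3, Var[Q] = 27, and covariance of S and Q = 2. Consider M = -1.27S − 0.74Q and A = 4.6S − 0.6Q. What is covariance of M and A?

covariance of M and A = -10.822

By bilinearity, covariance of M and A = ac·Var[S] + bd·Var[Q] + (ad+bc)·covariance of S and Q, with a=-1.27, b=-0.74, c=4.6, d=-0.6.
ac·Var[S] = (-1.27)·4.6·3 = -17.526
bd·Var[Q] = (-0.74)·(-0.6)·27 = 11.988
(ad+bc)·covariance of S and Q = (-2.642)·2 = -5.284
covariance of M and A = -17.526 + 11.988 + (-5.284) = -10.822.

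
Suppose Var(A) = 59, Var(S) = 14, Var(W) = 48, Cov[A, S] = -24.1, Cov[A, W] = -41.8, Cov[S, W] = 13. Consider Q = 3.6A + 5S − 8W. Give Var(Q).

Var(Q) = a²·Var(A) + b²·Var(S) + c²·Var(W) + 2ab·Cov[A, S] + 2ac·Cov[A, W] + 2bc·Cov[S, W], with a = 3.6, b = 5, c = -8.
= 764.64 + 350 + 3072 + (-867.6) + 2407.68 + (-1040)
= 4686.72.

Var(Q) = 4686.72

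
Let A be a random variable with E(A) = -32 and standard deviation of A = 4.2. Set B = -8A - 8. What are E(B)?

B = -8A - 8 is linear with a = -8, b = -8.
E(B) = a·E(A) + b = (-8)·(-32) + (-8) = 248.

E(B) = 248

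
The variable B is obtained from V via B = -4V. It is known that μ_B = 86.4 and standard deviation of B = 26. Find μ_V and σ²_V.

μ_V = -21.6, σ²_V = 42.25

From B = -4V: μ_B = a·μ_V + b, so μ_V = (μ_B − b)/a = (86.4 − 0)/(-4) = -21.6.
σ²_B = 26² = 676.
σ²_B = a²·σ²_V, so σ²_V = 676/(-4)² = 42.25.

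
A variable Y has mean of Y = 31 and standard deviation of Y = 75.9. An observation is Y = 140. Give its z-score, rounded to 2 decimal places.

z = 1.44

z = (Y − mean of Y) / standard deviation of Y = (140 − 31) / 75.9 ≈ 1.44.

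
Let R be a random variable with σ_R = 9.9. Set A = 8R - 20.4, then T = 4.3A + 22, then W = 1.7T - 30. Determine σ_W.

σ_W = 578.952

σ_A = |8|·9.9 = 79.2.
σ_T = |4.3|·79.2 = 340.56.
σ_W = |1.7|·340.56 = 578.952.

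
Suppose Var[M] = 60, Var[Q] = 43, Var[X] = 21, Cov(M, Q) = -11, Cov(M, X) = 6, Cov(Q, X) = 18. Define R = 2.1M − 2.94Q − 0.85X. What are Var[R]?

Var[R] = a²·Var[M] + b²·Var[Q] + c²·Var[X] + 2ab·Cov(M, Q) + 2ac·Cov(M, X) + 2bc·Cov(Q, X), with a = 2.1, b = -2.94, c = -0.85.
= 264.6 + 371.6748 + 15.1725 + 135.828 + (-21.42) + 89.964
= 855.8193.

Var[R] = 855.8193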